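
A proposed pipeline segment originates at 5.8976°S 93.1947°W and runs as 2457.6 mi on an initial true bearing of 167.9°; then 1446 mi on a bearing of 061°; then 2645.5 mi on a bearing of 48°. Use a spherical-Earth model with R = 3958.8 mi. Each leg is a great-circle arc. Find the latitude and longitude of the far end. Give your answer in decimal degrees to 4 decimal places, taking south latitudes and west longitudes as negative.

Apply the spherical direct solution leg by leg, carrying full precision between legs.
Leg 1: from (-5.8976°, -93.1947°), δ = 2457.6/3958.8 = 0.620794 rad, θ = 167.9° → φ = -40.4909°, λ = -83.9687°.
Leg 2: from (-40.4909°, -83.9687°), δ = 1446/3958.8 = 0.365262 rad, θ = 61° → φ = -28.3459°, λ = -63.1771°.
Leg 3: from (-28.3459°, -63.1771°), δ = 2645.5/3958.8 = 0.668258 rad, θ = 48° → φ = -0.4453°, λ = -35.7589°.

latitude -0.4453°, longitude -35.7589°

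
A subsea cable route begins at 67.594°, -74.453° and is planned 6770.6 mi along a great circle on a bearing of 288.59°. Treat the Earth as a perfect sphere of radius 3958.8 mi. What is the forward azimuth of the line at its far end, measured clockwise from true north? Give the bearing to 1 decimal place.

Central angle δ = d/R = 1.710266 rad.
Start latitude φ₁ = 1.179738 rad; initial bearing θ = 5.036846 rad.
Destination latitude: φ₂ = arcsin( sin φ₁ cos δ + cos φ₁ sin δ cos θ ) = arcsin(-0.008189) = -0.469°.
For the longitude increment, Δλ = atan2( sin θ sin δ cos φ₁, cos δ − sin φ₁ sin φ₂ ) = atan2(-0.357771, -0.131447) = -110.174°.
λ₂ = -74.453° + -110.174° = -184.627°, normalized to (−180°, 180°] → 175.373°.
The forward bearing on arrival equals the back-azimuth from the destination plus 180°.
Back-azimuth from P₂ (-0.5°, 175.4°) to P₁ (67.6°, -74.5°), with Δλ' = λ₁ − λ₂ = -249.8°: atan2( sin Δλ' cos φ₁ , cos φ₂ sin φ₁ − sin φ₂ cos φ₁ cos Δλ' ) = 21.2°.
Final bearing = (21.2° + 180°) mod 360° = 201.2°.

final bearing 201.2°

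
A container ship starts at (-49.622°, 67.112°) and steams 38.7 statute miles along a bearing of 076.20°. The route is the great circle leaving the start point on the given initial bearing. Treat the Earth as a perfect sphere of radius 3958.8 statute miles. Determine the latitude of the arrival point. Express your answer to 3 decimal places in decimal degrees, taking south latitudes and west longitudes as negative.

latitude -49.485°

The arc subtends δ = 38.7/3958.8 = 0.009776 rad at the centre.
With φ₁ = -49.622° = -0.866067 rad and θ = 76.2° = 1.329941 rad:
Applying the spherical law of cosines for sides, sin φ₂ = sin φ₁ cos δ + cos φ₁ sin δ cos θ = -0.760240, so φ₂ = -49.485°.
Δλ = atan2( sin θ sin δ cos φ₁ , cos δ − sin φ₁ sin φ₂ ) = atan2(0.006150, 0.420811) = 0.014614 rad = 0.837°.
Hence λ₂ = 67.112° + 0.837° = 67.949°.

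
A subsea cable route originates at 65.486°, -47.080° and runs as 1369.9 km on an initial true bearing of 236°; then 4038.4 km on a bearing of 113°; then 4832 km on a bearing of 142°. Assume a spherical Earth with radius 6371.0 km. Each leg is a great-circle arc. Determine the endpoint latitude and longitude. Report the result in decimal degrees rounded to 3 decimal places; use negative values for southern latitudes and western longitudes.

Apply the spherical direct solution leg by leg, carrying full precision between legs.
Leg 1: from (65.486°, -47.080°), δ = 1369.9/6371 = 0.215021 rad, θ = 236° → φ = 57.077°, λ = -66.073°.
Leg 2: from (57.077°, -66.073°), δ = 4038.4/6371 = 0.633872 rad, θ = 113° → φ = 33.406°, λ = -25.299°.
Leg 3: from (33.406°, -25.299°), δ = 4832/6371 = 0.758437 rad, θ = 142° → φ = -3.026°, λ = -0.210°.

latitude -3.026°, longitude -0.210°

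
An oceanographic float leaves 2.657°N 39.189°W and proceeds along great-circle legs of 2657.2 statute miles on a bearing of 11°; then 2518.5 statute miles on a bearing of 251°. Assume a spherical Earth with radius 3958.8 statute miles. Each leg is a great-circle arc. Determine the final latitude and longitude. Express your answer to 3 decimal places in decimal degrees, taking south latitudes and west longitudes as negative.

Apply the spherical direct solution leg by leg, carrying full precision between legs.
Leg 1: from (2.657°, -39.189°), δ = 2657.2/3958.8 = 0.671213 rad, θ = 11° → φ = 40.252°, λ = -30.244°.
Leg 2: from (40.252°, -30.244°), δ = 2518.5/3958.8 = 0.636178 rad, θ = 251° → φ = 21.847°, λ = -67.489°.

latitude 21.847°, longitude -67.489°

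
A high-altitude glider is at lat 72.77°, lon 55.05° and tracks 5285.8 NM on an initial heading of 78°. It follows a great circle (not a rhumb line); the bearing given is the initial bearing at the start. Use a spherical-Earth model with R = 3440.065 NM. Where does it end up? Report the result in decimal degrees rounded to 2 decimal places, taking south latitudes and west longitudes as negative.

latitude 5.41°, longitude 155.95°

Angular distance δ = d/R = 5285.8 / 3440.065 = 1.536541 rad.
Start latitude φ₁ = 1.270076 rad; initial bearing θ = 1.361357 rad.
Applying the spherical law of cosines for sides, sin φ₂ = sin φ₁ cos δ + cos φ₁ sin δ cos θ = 0.094261, so φ₂ = 5.41°.
Then Δλ = atan2(0.289565, -0.055782) = 1.761105 rad, from sin θ sin δ cos φ₁ over cos δ − sin φ₁ sin φ₂.
Hence λ₂ = 55.05° + 100.90° = 155.95°.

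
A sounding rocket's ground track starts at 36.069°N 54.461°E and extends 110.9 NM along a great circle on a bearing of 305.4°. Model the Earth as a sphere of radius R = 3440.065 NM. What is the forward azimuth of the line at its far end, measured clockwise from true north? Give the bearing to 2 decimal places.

Angular distance δ = d/R = 110.9 / 3440.065 = 0.032238 rad.
Start latitude φ₁ = 0.629523 rad; initial bearing θ = 5.330236 rad.
Applying the spherical law of cosines for sides, sin φ₂ = sin φ₁ cos δ + cos φ₁ sin δ cos θ = 0.603546, so φ₂ = 37.124°.
Then Δλ = atan2(-0.021237, 0.644137) = -0.032958 rad, from sin θ sin δ cos φ₁ over cos δ − sin φ₁ sin φ₂.
λ₂ = λ₁ + Δλ = 52.573°.
The forward bearing on arrival equals the back-azimuth from the destination plus 180°.
Back-azimuth from P₂ (37.12°, 52.57°) to P₁ (36.07°, 54.46°), with Δλ' = λ₁ − λ₂ = 1.89°: atan2( sin Δλ' cos φ₁ , cos φ₂ sin φ₁ − sin φ₂ cos φ₁ cos Δλ' ) = 124.27°.
Final bearing = (124.27° + 180°) mod 360° = 304.27°.

final bearing 304.27°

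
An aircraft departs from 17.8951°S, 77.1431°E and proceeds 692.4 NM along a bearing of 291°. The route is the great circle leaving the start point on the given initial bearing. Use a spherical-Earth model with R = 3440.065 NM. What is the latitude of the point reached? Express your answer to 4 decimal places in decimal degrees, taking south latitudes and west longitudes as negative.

Central angle δ = d/R = 0.201275 rad.
Start latitude φ₁ = -0.312328 rad; initial bearing θ = 5.078908 rad.
Applying the spherical law of cosines for sides, sin φ₂ = sin φ₁ cos δ + cos φ₁ sin δ cos θ = -0.232894, so φ₂ = -13.4675°.
For the longitude increment, Δλ = atan2( sin θ sin δ cos φ₁, cos δ − sin φ₁ sin φ₂ ) = atan2(-0.177611, 0.908250) = -11.0647°.
λ₂ = λ₁ + Δλ = 66.0784°.

latitude -13.4675°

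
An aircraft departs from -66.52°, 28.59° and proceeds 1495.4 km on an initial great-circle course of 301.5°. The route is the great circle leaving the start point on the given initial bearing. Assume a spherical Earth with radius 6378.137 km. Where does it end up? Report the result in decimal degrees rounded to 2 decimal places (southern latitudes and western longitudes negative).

Angular distance δ = d/R = 1495.4 / 6378.137 = 0.234457 rad.
Start latitude φ₁ = -1.160993 rad; initial bearing θ = 5.262168 rad.
sin φ₂ = sin φ₁ cos δ + cos φ₁ sin δ cos θ = (-0.917199)(0.972641) + (0.398429)(0.232315)(0.522499) = -0.843742
φ₂ = asin(-0.843742) = -1.004217 rad = -57.54°.
Δλ = atan2( sin θ sin δ cos φ₁ , cos δ − sin φ₁ sin φ₂ ) = atan2(-0.078921, 0.198761) = -0.377975 rad = -21.66°.
Hence λ₂ = 28.59° + -21.66° = 6.93°.

latitude -57.54°, longitude 6.93°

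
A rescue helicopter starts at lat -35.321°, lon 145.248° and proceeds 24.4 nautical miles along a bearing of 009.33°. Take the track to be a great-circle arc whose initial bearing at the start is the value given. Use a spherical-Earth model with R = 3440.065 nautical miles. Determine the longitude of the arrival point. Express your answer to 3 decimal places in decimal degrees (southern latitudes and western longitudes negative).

δ = 24.4/3440.065 = 0.007093 rad (0.4064°).
Converting: φ₁ = -0.616468 rad, θ = 0.162839 rad.
Destination latitude: φ₂ = arcsin( sin φ₁ cos δ + cos φ₁ sin δ cos θ ) = arcsin(-0.572432) = -34.920°.
For the longitude increment, Δλ = atan2( sin θ sin δ cos φ₁, cos δ − sin φ₁ sin φ₂ ) = atan2(0.000938, 0.669020) = 0.080°.
λ₂ = 145.248° + 0.080° = 145.328°.

longitude 145.328°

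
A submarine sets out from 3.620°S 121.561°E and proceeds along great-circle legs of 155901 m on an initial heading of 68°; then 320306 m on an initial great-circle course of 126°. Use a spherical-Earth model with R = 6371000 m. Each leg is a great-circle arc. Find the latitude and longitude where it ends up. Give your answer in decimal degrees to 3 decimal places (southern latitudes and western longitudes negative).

latitude -4.784°, longitude 125.201°

Apply the spherical direct solution leg by leg, carrying full precision between legs.
Leg 1: from (-3.620°, 121.561°), δ = 155901/6371000 = 0.024470 rad, θ = 68° → φ = -3.094°, λ = 122.863°.
Leg 2: from (-3.094°, 122.863°), δ = 320306/6371000 = 0.050276 rad, θ = 126° → φ = -4.784°, λ = 125.201°.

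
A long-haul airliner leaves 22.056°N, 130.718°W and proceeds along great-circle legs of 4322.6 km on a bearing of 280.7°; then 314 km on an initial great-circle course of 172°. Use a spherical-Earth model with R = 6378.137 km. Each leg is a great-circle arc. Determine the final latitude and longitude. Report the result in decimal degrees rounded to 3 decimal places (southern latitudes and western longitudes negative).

latitude 20.811°, longitude -172.549°

Apply the spherical direct solution leg by leg, carrying full precision between legs.
Leg 1: from (22.056°, -130.718°), δ = 4322.6/6378.137 = 0.677721 rad, θ = 280.7° → φ = 23.605°, λ = -172.969°.
Leg 2: from (23.605°, -172.969°), δ = 314/6378.137 = 0.049231 rad, θ = 172° → φ = 20.811°, λ = -172.549°.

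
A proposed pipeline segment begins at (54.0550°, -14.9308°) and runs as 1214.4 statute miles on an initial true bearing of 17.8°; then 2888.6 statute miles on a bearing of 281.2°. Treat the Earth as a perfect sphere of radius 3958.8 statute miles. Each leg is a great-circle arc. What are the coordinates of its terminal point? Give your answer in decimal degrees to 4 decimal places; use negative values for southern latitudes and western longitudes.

latitude 48.1648°, longitude -77.7999°

Apply the spherical direct solution leg by leg, carrying full precision between legs.
Leg 1: from (54.0550°, -14.9308°), δ = 1214.4/3958.8 = 0.306760 rad, θ = 17.8° → φ = 70.1460°, λ = 0.8408°.
Leg 2: from (70.1460°, 0.8408°), δ = 2888.6/3958.8 = 0.729666 rad, θ = 281.2° → φ = 48.1648°, λ = -77.7999°.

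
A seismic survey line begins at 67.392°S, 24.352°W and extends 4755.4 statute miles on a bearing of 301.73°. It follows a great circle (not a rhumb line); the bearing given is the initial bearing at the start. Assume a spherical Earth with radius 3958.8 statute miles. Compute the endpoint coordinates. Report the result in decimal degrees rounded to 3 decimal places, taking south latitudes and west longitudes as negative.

latitude -8.334°, longitude -77.633°

The arc subtends δ = 4755.4/3958.8 = 1.201223 rad at the centre.
Converting: φ₁ = -1.176212 rad, θ = 5.266182 rad.
Applying the spherical law of cosines for sides, sin φ₂ = sin φ₁ cos δ + cos φ₁ sin δ cos θ = -0.144936, so φ₂ = -8.334°.
Then Δλ = atan2(-0.304890, 0.227419) = -0.929921 rad, from sin θ sin δ cos φ₁ over cos δ − sin φ₁ sin φ₂.
Hence λ₂ = -24.352° + -53.281° = -77.633°.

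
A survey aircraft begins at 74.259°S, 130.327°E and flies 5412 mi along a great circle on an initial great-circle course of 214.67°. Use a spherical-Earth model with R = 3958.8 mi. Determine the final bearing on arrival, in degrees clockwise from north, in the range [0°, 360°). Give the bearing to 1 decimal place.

Angular distance δ = d/R = 5412 / 3958.8 = 1.367081 rad.
Start latitude φ₁ = -1.296064 rad; initial bearing θ = 3.746698 rad.
Destination latitude: φ₂ = arcsin( sin φ₁ cos δ + cos φ₁ sin δ cos θ ) = arcsin(-0.413228) = -24.408°.
For the longitude increment, Δλ = atan2( sin θ sin δ cos φ₁, cos δ − sin φ₁ sin φ₂ ) = atan2(-0.151131, -0.195422) = -142.283°.
Hence λ₂ = 130.327° + -142.283° = -11.956°.
The forward bearing on arrival equals the back-azimuth from the destination plus 180°.
Back-azimuth from P₂ (-24.4°, -12.0°) to P₁ (-74.3°, 130.3°), with Δλ' = λ₁ − λ₂ = 142.3°: atan2( sin Δλ' cos φ₁ , cos φ₂ sin φ₁ − sin φ₂ cos φ₁ cos Δλ' ) = 170.2°.
Final bearing = (170.2° + 180°) mod 360° = 350.2°.

final bearing 350.2°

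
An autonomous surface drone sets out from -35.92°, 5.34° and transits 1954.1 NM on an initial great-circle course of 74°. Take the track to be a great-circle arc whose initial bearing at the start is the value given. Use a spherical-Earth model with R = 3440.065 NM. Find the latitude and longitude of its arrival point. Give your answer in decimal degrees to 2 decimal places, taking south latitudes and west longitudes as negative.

latitude -21.99°, longitude 39.24°

Angular distance δ = d/R = 1954.1 / 3440.065 = 0.568042 rad.
With φ₁ = -35.92° = -0.626922 rad and θ = 74° = 1.291544 rad:
Destination latitude: φ₂ = arcsin( sin φ₁ cos δ + cos φ₁ sin δ cos θ ) = arcsin(-0.374435) = -21.99°.
For the longitude increment, Δλ = atan2( sin θ sin δ cos φ₁, cos δ − sin φ₁ sin φ₂ ) = atan2(0.418800, 0.623292) = 33.90°.
Hence λ₂ = 5.34° + 33.90° = 39.24°.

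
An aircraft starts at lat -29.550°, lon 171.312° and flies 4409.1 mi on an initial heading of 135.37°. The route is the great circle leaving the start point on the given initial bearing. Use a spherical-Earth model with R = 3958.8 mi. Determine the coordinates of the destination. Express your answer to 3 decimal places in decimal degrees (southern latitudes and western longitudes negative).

latitude -50.641°, longitude -104.930°

Angular distance δ = d/R = 4409.1 / 3958.8 = 1.113747 rad.
With φ₁ = -29.550° = -0.515745 rad and θ = 135.37° = 2.362652 rad:
Applying the spherical law of cosines for sides, sin φ₂ = sin φ₁ cos δ + cos φ₁ sin δ cos θ = -0.773188, so φ₂ = -50.641°.
Δλ = atan2( sin θ sin δ cos φ₁ , cos δ − sin φ₁ sin φ₂ ) = atan2(0.548416, 0.059979) = 1.461861 rad = 83.758°.
λ₂ = 171.312° + 83.758° = 255.070°, normalized to (−180°, 180°] → -104.930°.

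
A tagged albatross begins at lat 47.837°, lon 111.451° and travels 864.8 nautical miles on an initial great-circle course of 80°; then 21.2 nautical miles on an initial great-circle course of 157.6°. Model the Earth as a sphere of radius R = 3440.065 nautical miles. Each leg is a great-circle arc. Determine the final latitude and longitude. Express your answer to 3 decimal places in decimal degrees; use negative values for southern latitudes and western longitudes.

latitude 47.999°, longitude 133.271°

Apply the spherical direct solution leg by leg, carrying full precision between legs.
Leg 1: from (47.837°, 111.451°), δ = 864.8/3440.065 = 0.251391 rad, θ = 80° → φ = 48.325°, λ = 133.070°.
Leg 2: from (48.325°, 133.070°), δ = 21.2/3440.065 = 0.006163 rad, θ = 157.6° → φ = 47.999°, λ = 133.271°.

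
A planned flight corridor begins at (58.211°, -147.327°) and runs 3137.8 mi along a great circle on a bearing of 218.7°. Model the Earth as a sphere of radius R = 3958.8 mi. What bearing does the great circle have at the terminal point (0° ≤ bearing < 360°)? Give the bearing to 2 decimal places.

The arc subtends δ = 3137.8/3958.8 = 0.792614 rad at the centre.
Start latitude φ₁ = 1.015974 rad; initial bearing θ = 3.817035 rad.
sin φ₂ = sin φ₁ cos δ + cos φ₁ sin δ cos θ = (0.849994)(0.701986) + (0.526793)(0.712191)(-0.780430) = 0.303885
φ₂ = asin(0.303885) = 0.308767 rad = 17.691°.
For the longitude increment, Δλ = atan2( sin θ sin δ cos φ₁, cos δ − sin φ₁ sin φ₂ ) = atan2(-0.234577, 0.443686) = -27.865°.
λ₂ = -147.327° + -27.865° = -175.192°.
The forward bearing on arrival equals the back-azimuth from the destination plus 180°.
Back-azimuth from P₂ (17.69°, -175.19°) to P₁ (58.21°, -147.33°), with Δλ' = λ₁ − λ₂ = 27.87°: atan2( sin Δλ' cos φ₁ , cos φ₂ sin φ₁ − sin φ₂ cos φ₁ cos Δλ' ) = 20.23°.
Final bearing = (20.23° + 180°) mod 360° = 200.23°.

final bearing 200.23°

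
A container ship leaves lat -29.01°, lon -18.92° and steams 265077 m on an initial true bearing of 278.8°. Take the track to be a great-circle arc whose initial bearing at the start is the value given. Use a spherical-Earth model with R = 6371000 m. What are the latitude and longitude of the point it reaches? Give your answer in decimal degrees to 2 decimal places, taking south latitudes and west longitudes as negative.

latitude -28.62°, longitude -21.60°

Angular distance δ = d/R = 265077 / 6371000 = 0.041607 rad.
Start latitude φ₁ = -0.506320 rad; initial bearing θ = 4.865978 rad.
Destination latitude: φ₂ = arcsin( sin φ₁ cos δ + cos φ₁ sin δ cos θ ) = arcsin(-0.478978) = -28.62°.
For the longitude increment, Δλ = atan2( sin θ sin δ cos φ₁, cos δ − sin φ₁ sin φ₂ ) = atan2(-0.035948, 0.766849) = -2.68°.
λ₂ = -18.92° + -2.68° = -21.60°.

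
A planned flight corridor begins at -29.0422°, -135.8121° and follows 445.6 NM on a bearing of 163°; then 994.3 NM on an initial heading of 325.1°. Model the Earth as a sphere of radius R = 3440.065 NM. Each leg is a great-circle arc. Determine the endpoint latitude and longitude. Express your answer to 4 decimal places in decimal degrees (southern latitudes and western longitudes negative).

Apply the spherical direct solution leg by leg, carrying full precision between legs.
Leg 1: from (-29.0422°, -135.8121°), δ = 445.6/3440.065 = 0.129532 rad, θ = 163° → φ = -36.1131°, λ = -133.1326°.
Leg 2: from (-36.1131°, -133.1326°), δ = 994.3/3440.065 = 0.289035 rad, θ = 325.1° → φ = -22.0913°, λ = -143.2694°.

latitude -22.0913°, longitude -143.2694°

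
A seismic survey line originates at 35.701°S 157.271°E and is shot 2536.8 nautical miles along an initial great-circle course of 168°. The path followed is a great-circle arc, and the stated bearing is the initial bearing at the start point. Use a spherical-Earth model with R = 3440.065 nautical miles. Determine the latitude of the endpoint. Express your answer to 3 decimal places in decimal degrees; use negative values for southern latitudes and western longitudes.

latitude -75.026°

Angular distance δ = d/R = 2536.8 / 3440.065 = 0.737428 rad.
Start latitude φ₁ = -0.623100 rad; initial bearing θ = 2.932153 rad.
sin φ₂ = sin φ₁ cos δ + cos φ₁ sin δ cos θ = (-0.583555)(0.740200) + (0.812073)(0.672386)(-0.978148) = -0.966043
φ₂ = asin(-0.966043) = -1.309450 rad = -75.026°.
For the longitude increment, Δλ = atan2( sin θ sin δ cos φ₁, cos δ − sin φ₁ sin φ₂ ) = atan2(0.113525, 0.176461) = 32.755°.
λ₂ = 157.271° + 32.755° = 190.026°, normalized to (−180°, 180°] → -169.974°.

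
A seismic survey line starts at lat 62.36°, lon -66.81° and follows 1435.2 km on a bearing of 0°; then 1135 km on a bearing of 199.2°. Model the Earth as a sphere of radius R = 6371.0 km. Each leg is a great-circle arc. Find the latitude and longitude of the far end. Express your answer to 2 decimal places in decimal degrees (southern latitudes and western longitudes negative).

latitude 65.40°, longitude -74.86°

Apply the spherical direct solution leg by leg, carrying full precision between legs.
Leg 1: from (62.36°, -66.81°), δ = 1435.2/6371 = 0.225271 rad, θ = 0° → φ = 75.27°, λ = -66.81°.
Leg 2: from (75.27°, -66.81°), δ = 1135/6371 = 0.178151 rad, θ = 199.2° → φ = 65.40°, λ = -74.86°.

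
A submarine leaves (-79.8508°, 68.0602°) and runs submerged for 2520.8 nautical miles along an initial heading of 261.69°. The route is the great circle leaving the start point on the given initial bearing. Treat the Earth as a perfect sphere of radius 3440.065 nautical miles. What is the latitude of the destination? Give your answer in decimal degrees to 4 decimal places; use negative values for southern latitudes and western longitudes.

δ = 2520.8/3440.065 = 0.732777 rad (41.9850°).
Start latitude φ₁ = -1.393659 rad; initial bearing θ = 4.567352 rad.
Applying the spherical law of cosines for sides, sin φ₂ = sin φ₁ cos δ + cos φ₁ sin δ cos θ = -0.748725, so φ₂ = -48.4800°.
For the longitude increment, Δλ = atan2( sin θ sin δ cos φ₁, cos δ − sin φ₁ sin φ₂ ) = atan2(-0.116637, 0.006311) = -86.9029°.
λ₂ = λ₁ + Δλ = -18.8427°.

latitude -48.4800°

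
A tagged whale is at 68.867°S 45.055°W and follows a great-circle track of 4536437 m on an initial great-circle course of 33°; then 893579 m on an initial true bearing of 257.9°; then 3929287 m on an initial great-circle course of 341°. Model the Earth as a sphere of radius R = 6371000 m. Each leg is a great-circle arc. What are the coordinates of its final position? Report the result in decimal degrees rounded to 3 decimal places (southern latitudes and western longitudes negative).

Apply the spherical direct solution leg by leg, carrying full precision between legs.
Leg 1: from (-68.867°, -45.055°), δ = 4536437/6371000 = 0.712045 rad, θ = 33° → φ = -30.567°, λ = -20.643°.
Leg 2: from (-30.567°, -20.643°), δ = 893579/6371000 = 0.140257 rad, θ = 257.9° → φ = -31.924°, λ = -29.911°.
Leg 3: from (-31.924°, -29.911°), δ = 3929287/6371000 = 0.616746 rad, θ = 341° → φ = 1.879°, λ = -40.771°.

latitude 1.879°, longitude -40.771°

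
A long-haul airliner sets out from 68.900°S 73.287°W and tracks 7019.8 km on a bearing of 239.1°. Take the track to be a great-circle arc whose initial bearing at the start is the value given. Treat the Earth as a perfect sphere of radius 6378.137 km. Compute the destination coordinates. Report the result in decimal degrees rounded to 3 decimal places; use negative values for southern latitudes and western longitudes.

δ = 7019.8/6378.137 = 1.100604 rad (63.0599°).
With φ₁ = -68.900° = -1.202532 rad and θ = 239.1° = 4.173082 rad:
Destination latitude: φ₂ = arcsin( sin φ₁ cos δ + cos φ₁ sin δ cos θ ) = arcsin(-0.587493) = -35.979°.
For the longitude increment, Δλ = atan2( sin θ sin δ cos φ₁, cos δ − sin φ₁ sin φ₂ ) = atan2(-0.275379, -0.095046) = -109.042°.
λ₂ = -73.287° + -109.042° = -182.329°, normalized to (−180°, 180°] → 177.671°.

latitude -35.979°, longitude 177.671°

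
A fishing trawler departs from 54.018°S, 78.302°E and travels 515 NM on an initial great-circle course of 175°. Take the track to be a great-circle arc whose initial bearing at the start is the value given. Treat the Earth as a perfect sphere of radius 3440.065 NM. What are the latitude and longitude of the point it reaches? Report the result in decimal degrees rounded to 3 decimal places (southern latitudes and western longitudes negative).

Central angle δ = d/R = 0.149706 rad.
With φ₁ = -54.018° = -0.942792 rad and θ = 175° = 3.054326 rad:
sin φ₂ = sin φ₁ cos δ + cos φ₁ sin δ cos θ = (-0.809202)(0.988815) + (0.587531)(0.149148)(-0.996195) = -0.887446
φ₂ = asin(-0.887446) = -1.091774 rad = -62.554°.
Δλ = atan2( sin θ sin δ cos φ₁ , cos δ − sin φ₁ sin φ₂ ) = atan2(0.007637, 0.270692) = 0.028207 rad = 1.616°.
λ₂ = 78.302° + 1.616° = 79.918°.

latitude -62.554°, longitude 79.918°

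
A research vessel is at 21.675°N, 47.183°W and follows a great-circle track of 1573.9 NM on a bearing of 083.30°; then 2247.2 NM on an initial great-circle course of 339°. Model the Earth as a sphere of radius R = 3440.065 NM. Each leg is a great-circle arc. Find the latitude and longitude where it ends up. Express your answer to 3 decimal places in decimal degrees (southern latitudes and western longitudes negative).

Apply the spherical direct solution leg by leg, carrying full precision between legs.
Leg 1: from (21.675°, -47.183°), δ = 1573.9/3440.065 = 0.457520 rad, θ = 83.3° → φ = 22.287°, λ = -18.880°.
Leg 2: from (22.287°, -18.880°), δ = 2247.2/3440.065 = 0.653243 rad, θ = 339° → φ = 55.708°, λ = -41.622°.

latitude 55.708°, longitude -41.622°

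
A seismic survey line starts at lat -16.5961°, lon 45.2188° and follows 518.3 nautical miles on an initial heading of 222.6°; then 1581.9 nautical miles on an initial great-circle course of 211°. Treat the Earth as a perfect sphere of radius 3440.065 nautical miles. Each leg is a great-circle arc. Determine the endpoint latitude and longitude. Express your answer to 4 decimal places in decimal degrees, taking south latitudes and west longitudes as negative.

latitude -44.3077°, longitude 20.2613°

Apply the spherical direct solution leg by leg, carrying full precision between legs.
Leg 1: from (-16.5961°, 45.2188°), δ = 518.3/3440.065 = 0.150666 rad, θ = 222.6° → φ = -22.8469°, λ = 38.8893°.
Leg 2: from (-22.8469°, 38.8893°), δ = 1581.9/3440.065 = 0.459846 rad, θ = 211° → φ = -44.3077°, λ = 20.2613°.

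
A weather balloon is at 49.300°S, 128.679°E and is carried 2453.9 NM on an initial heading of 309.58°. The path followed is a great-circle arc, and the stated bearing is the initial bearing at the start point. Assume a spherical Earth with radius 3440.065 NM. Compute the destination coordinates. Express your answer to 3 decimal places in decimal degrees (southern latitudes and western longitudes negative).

The arc subtends δ = 2453.9/3440.065 = 0.713330 rad at the centre.
Start latitude φ₁ = -0.860447 rad; initial bearing θ = 5.403190 rad.
Destination latitude: φ₂ = arcsin( sin φ₁ cos δ + cos φ₁ sin δ cos θ ) = arcsin(-0.301415) = -17.543°.
For the longitude increment, Δλ = atan2( sin θ sin δ cos φ₁, cos δ − sin φ₁ sin φ₂ ) = atan2(-0.328876, 0.527674) = -31.933°.
λ₂ = λ₁ + Δλ = 96.746°.

latitude -17.543°, longitude 96.746°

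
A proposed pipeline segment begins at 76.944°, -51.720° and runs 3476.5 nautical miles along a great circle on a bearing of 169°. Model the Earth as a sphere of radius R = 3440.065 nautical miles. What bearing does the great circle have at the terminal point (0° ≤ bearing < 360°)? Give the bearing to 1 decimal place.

final bearing 177.4°

Central angle δ = d/R = 1.010591 rad.
With φ₁ = 76.944° = 1.342926 rad and θ = 169° = 2.949606 rad:
Applying the spherical law of cosines for sides, sin φ₂ = sin φ₁ cos δ + cos φ₁ sin δ cos θ = 0.329767, so φ₂ = 19.255°.
Then Δλ = atan2(0.036516, 0.210117) = 0.172069 rad, from sin θ sin δ cos φ₁ over cos δ − sin φ₁ sin φ₂.
Hence λ₂ = -51.720° + 9.859° = -41.861°.
The forward bearing on arrival equals the back-azimuth from the destination plus 180°.
Back-azimuth from P₂ (19.3°, -41.9°) to P₁ (76.9°, -51.7°), with Δλ' = λ₁ − λ₂ = -9.9°: atan2( sin Δλ' cos φ₁ , cos φ₂ sin φ₁ − sin φ₂ cos φ₁ cos Δλ' ) = 357.4°.
Final bearing = (357.4° + 180°) mod 360° = 177.4°.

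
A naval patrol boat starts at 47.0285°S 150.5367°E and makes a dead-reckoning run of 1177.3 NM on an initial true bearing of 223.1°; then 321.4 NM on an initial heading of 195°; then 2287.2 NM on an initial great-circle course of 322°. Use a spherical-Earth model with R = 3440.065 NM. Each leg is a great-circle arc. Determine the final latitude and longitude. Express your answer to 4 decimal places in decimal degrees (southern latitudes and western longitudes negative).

Apply the spherical direct solution leg by leg, carrying full precision between legs.
Leg 1: from (-47.0285°, 150.5367°), δ = 1177.3/3440.065 = 0.342232 rad, θ = 223.1° → φ = -58.9020°, λ = 124.1807°.
Leg 2: from (-58.9020°, 124.1807°), δ = 321.4/3440.065 = 0.093428 rad, θ = 195° → φ = -64.0393°, λ = 121.0188°.
Leg 3: from (-64.0393°, 121.0188°), δ = 2287.2/3440.065 = 0.664871 rad, θ = 322° → φ = -29.6540°, λ = 95.1009°.

latitude -29.6540°, longitude 95.1009°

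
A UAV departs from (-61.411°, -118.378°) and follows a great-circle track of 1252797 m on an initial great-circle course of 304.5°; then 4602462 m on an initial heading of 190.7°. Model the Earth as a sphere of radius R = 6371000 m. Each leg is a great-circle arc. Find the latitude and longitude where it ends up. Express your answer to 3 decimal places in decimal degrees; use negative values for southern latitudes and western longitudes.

latitude -81.469°, longitude 101.604°

Apply the spherical direct solution leg by leg, carrying full precision between legs.
Leg 1: from (-61.411°, -118.378°), δ = 1252797/6371000 = 0.196641 rad, θ = 304.5° → φ = -53.920°, λ = -134.245°.
Leg 2: from (-53.920°, -134.245°), δ = 4602462/6371000 = 0.722408 rad, θ = 190.7° → φ = -81.469°, λ = 101.604°.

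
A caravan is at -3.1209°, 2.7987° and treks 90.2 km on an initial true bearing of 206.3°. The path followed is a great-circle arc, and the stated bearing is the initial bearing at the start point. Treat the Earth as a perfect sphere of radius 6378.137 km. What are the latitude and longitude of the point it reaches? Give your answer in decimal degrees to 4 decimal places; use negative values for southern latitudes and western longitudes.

latitude -3.8472°, longitude 2.4389°

Angular distance δ = d/R = 90.2 / 6378.137 = 0.014142 rad.
Converting: φ₁ = -0.054470 rad, θ = 3.600614 rad.
sin φ₂ = sin φ₁ cos δ + cos φ₁ sin δ cos θ = (-0.054443)(0.999900) + (0.998517)(0.014142)(-0.896486) = -0.067097
φ₂ = asin(-0.067097) = -0.067147 rad = -3.8472°.
Δλ = atan2( sin θ sin δ cos φ₁ , cos δ − sin φ₁ sin φ₂ ) = atan2(-0.006256, 0.996247) = -0.006280 rad = -0.3598°.
Hence λ₂ = 2.7987° + -0.3598° = 2.4389°.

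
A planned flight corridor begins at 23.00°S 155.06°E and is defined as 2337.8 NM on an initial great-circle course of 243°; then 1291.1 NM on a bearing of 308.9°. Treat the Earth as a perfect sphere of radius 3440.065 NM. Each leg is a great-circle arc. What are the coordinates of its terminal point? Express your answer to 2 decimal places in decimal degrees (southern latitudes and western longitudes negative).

Apply the spherical direct solution leg by leg, carrying full precision between legs.
Leg 1: from (-23.00°, 155.06°), δ = 2337.8/3440.065 = 0.679580 rad, θ = 243° → φ = -34.51°, λ = 112.25°.
Leg 2: from (-34.51°, 112.25°), δ = 1291.1/3440.065 = 0.375313 rad, θ = 308.9° → φ = -19.72°, λ = 94.61°.

latitude -19.72°, longitude 94.61°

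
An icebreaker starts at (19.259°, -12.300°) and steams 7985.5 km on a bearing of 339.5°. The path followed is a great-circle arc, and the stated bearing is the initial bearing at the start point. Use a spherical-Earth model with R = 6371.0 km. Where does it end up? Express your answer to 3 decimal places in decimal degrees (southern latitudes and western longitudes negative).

δ = 7985.5/6371 = 1.253414 rad (71.8153°).
Converting: φ₁ = 0.336133 rad, θ = 5.925393 rad.
Destination latitude: φ₂ = arcsin( sin φ₁ cos δ + cos φ₁ sin δ cos θ ) = arcsin(0.943026) = 70.566°.
Then Δλ = atan2(-0.314097, 0.001034) = -1.567504 rad, from sin θ sin δ cos φ₁ over cos δ − sin φ₁ sin φ₂.
λ₂ = λ₁ + Δλ = -102.111°.

latitude 70.566°, longitude -102.111°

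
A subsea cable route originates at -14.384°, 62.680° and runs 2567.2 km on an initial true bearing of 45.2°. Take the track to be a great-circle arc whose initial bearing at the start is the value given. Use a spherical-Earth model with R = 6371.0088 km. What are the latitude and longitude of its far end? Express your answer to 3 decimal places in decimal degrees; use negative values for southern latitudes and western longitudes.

Angular distance δ = d/R = 2567.2 / 6371.0088 = 0.402950 rad.
Start latitude φ₁ = -0.251048 rad; initial bearing θ = 0.788889 rad.
sin φ₂ = sin φ₁ cos δ + cos φ₁ sin δ cos θ = (-0.248419)(0.919908) + (0.968653)(0.392134)(0.704634) = 0.039126
φ₂ = asin(0.039126) = 0.039136 rad = 2.242°.
Then Δλ = atan2(0.269525, 0.929628) = 0.282190 rad, from sin θ sin δ cos φ₁ over cos δ − sin φ₁ sin φ₂.
Hence λ₂ = 62.680° + 16.168° = 78.848°.

latitude 2.242°, longitude 78.848°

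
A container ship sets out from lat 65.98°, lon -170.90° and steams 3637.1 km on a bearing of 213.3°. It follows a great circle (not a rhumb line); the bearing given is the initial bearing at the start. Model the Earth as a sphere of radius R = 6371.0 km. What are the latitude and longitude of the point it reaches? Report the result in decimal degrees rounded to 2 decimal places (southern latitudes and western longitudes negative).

Central angle δ = d/R = 0.570884 rad.
With φ₁ = 65.98° = 1.151568 rad and θ = 213.3° = 3.722787 rad:
Destination latitude: φ₂ = arcsin( sin φ₁ cos δ + cos φ₁ sin δ cos θ ) = arcsin(0.584713) = 35.78°.
Δλ = atan2( sin θ sin δ cos φ₁ , cos δ − sin φ₁ sin φ₂ ) = atan2(-0.120765, 0.307345) = -0.374395 rad = -21.45°.
λ₂ = -170.90° + -21.45° = -192.35°, normalized to (−180°, 180°] → 167.65°.

latitude 35.78°, longitude 167.65°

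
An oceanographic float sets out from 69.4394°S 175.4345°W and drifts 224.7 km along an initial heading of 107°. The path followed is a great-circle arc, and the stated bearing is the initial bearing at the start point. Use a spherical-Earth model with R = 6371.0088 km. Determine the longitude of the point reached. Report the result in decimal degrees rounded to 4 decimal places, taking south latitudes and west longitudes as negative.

The arc subtends δ = 224.7/6371.0088 = 0.035269 rad at the centre.
With φ₁ = -69.4394° = -1.211946 rad and θ = 107° = 1.867502 rad:
Destination latitude: φ₂ = arcsin( sin φ₁ cos δ + cos φ₁ sin δ cos θ ) = arcsin(-0.939340) = -69.9410°.
For the longitude increment, Δλ = atan2( sin θ sin δ cos φ₁, cos δ − sin φ₁ sin φ₂ ) = atan2(0.011843, 0.119873) = 5.6422°.
Hence λ₂ = -175.4345° + 5.6422° = -169.7923°.

longitude -169.7923°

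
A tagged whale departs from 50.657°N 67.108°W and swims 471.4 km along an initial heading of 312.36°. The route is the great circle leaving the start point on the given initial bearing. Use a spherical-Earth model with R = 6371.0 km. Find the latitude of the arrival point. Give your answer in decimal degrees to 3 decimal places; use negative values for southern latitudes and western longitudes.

latitude 53.401°

The arc subtends δ = 471.4/6371 = 0.073992 rad at the centre.
With φ₁ = 50.657° = 0.884131 rad and θ = 312.36° = 5.451710 rad:
Destination latitude: φ₂ = arcsin( sin φ₁ cos δ + cos φ₁ sin δ cos θ ) = arcsin(0.802826) = 53.401°.
Then Δλ = atan2(-0.034630, 0.376387) = -0.091747 rad, from sin θ sin δ cos φ₁ over cos δ − sin φ₁ sin φ₂.
λ₂ = -67.108° + -5.257° = -72.365°.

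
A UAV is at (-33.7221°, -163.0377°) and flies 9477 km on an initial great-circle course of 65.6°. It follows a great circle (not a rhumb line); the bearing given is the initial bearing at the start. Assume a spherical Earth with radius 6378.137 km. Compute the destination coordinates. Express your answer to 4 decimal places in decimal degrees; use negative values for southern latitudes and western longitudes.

Central angle δ = d/R = 1.485857 rad.
Converting: φ₁ = -0.588562 rad, θ = 1.144936 rad.
Applying the spherical law of cosines for sides, sin φ₂ = sin φ₁ cos δ + cos φ₁ sin δ cos θ = 0.295258, so φ₂ = 17.1730°.
For the longitude increment, Δλ = atan2( sin θ sin δ cos φ₁, cos δ − sin φ₁ sin φ₂ ) = atan2(0.754721, 0.248754) = 71.7579°.
λ₂ = λ₁ + Δλ = -91.2798°.

latitude 17.1730°, longitude -91.2798°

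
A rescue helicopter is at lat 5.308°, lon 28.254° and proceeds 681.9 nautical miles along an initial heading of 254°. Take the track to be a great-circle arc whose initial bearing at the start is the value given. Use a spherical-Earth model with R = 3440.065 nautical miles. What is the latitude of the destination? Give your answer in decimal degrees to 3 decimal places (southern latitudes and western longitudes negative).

latitude 2.100°

δ = 681.9/3440.065 = 0.198223 rad (11.3573°).
Converting: φ₁ = 0.092642 rad, θ = 4.433136 rad.
Destination latitude: φ₂ = arcsin( sin φ₁ cos δ + cos φ₁ sin δ cos θ ) = arcsin(0.036650) = 2.100°.
Then Δλ = atan2(-0.188487, 0.977028) = -0.190578 rad, from sin θ sin δ cos φ₁ over cos δ − sin φ₁ sin φ₂.
λ₂ = λ₁ + Δλ = 17.335°.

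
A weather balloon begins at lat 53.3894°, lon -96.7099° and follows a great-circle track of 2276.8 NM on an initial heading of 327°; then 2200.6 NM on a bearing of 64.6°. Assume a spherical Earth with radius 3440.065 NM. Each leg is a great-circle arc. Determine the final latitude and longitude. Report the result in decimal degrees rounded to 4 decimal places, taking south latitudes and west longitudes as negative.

latitude 57.3049°, longitude -90.4380°

Apply the spherical direct solution leg by leg, carrying full precision between legs.
Leg 1: from (53.3894°, -96.7099°), δ = 2276.8/3440.065 = 0.661848 rad, θ = 327° → φ = 70.1540°, λ = -177.0927°.
Leg 2: from (70.1540°, -177.0927°), δ = 2200.6/3440.065 = 0.639697 rad, θ = 64.6° → φ = 57.3049°, λ = -90.4380°.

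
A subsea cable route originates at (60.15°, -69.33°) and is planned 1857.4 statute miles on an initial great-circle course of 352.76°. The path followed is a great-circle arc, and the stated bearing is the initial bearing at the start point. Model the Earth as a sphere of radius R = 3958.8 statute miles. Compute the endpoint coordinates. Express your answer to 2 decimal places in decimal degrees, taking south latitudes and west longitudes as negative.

Angular distance δ = d/R = 1857.4 / 3958.8 = 0.469183 rad.
With φ₁ = 60.15° = 1.049816 rad and θ = 352.76° = 6.156823 rad:
sin φ₂ = sin φ₁ cos δ + cos φ₁ sin δ cos θ = (0.867331)(0.891938) + (0.497731)(0.452157)(0.992027) = 0.996864
φ₂ = asin(0.996864) = 1.491585 rad = 85.46°.
Δλ = atan2( sin θ sin δ cos φ₁ , cos δ − sin φ₁ sin φ₂ ) = atan2(-0.028362, 0.027326) = -0.804001 rad = -46.07°.
λ₂ = -69.33° + -46.07° = -115.40°.

latitude 85.46°, longitude -115.40°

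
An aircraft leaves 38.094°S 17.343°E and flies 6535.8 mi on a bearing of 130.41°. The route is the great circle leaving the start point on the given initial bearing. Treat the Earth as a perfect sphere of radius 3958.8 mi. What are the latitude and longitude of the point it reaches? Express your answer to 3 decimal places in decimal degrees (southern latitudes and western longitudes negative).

δ = 6535.8/3958.8 = 1.650955 rad (94.5927°).
Start latitude φ₁ = -0.664866 rad; initial bearing θ = 2.276084 rad.
sin φ₂ = sin φ₁ cos δ + cos φ₁ sin δ cos θ = (-0.616953)(-0.080073) + (0.787000)(0.996789)(-0.648253) = -0.459135
φ₂ = asin(-0.459135) = -0.477022 rad = -27.331°.
Δλ = atan2( sin θ sin δ cos φ₁ , cos δ − sin φ₁ sin φ₂ ) = atan2(0.597317, -0.363338) = 2.117284 rad = 121.311°.
λ₂ = 17.343° + 121.311° = 138.654°.

latitude -27.331°, longitude 138.654°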